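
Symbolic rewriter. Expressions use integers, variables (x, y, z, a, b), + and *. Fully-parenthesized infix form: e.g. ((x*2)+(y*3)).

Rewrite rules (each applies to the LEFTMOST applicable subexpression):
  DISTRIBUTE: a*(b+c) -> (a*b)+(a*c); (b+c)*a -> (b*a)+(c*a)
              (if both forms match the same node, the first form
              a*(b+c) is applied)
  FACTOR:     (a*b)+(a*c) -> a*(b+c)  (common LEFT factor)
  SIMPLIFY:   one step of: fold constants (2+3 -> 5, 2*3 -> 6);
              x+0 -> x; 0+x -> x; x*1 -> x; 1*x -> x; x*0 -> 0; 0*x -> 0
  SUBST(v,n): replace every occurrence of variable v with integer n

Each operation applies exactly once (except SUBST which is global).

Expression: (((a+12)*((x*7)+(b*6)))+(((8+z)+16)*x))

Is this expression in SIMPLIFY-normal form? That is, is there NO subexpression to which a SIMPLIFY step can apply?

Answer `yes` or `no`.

Answer: yes

Derivation:
Expression: (((a+12)*((x*7)+(b*6)))+(((8+z)+16)*x))
Scanning for simplifiable subexpressions (pre-order)...
  at root: (((a+12)*((x*7)+(b*6)))+(((8+z)+16)*x)) (not simplifiable)
  at L: ((a+12)*((x*7)+(b*6))) (not simplifiable)
  at LL: (a+12) (not simplifiable)
  at LR: ((x*7)+(b*6)) (not simplifiable)
  at LRL: (x*7) (not simplifiable)
  at LRR: (b*6) (not simplifiable)
  at R: (((8+z)+16)*x) (not simplifiable)
  at RL: ((8+z)+16) (not simplifiable)
  at RLL: (8+z) (not simplifiable)
Result: no simplifiable subexpression found -> normal form.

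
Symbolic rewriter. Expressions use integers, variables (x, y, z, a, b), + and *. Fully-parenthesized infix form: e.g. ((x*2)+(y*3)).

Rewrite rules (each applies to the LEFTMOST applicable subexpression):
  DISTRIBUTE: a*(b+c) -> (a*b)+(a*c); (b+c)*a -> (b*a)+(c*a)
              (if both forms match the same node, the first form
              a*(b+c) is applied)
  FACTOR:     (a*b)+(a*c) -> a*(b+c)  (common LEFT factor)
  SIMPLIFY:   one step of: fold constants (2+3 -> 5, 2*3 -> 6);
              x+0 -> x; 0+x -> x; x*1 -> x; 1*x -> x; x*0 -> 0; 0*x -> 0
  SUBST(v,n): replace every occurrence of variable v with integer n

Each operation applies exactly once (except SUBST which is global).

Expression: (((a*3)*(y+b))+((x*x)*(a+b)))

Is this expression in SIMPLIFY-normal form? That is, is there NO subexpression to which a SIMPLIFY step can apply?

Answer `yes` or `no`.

Expression: (((a*3)*(y+b))+((x*x)*(a+b)))
Scanning for simplifiable subexpressions (pre-order)...
  at root: (((a*3)*(y+b))+((x*x)*(a+b))) (not simplifiable)
  at L: ((a*3)*(y+b)) (not simplifiable)
  at LL: (a*3) (not simplifiable)
  at LR: (y+b) (not simplifiable)
  at R: ((x*x)*(a+b)) (not simplifiable)
  at RL: (x*x) (not simplifiable)
  at RR: (a+b) (not simplifiable)
Result: no simplifiable subexpression found -> normal form.

Answer: yes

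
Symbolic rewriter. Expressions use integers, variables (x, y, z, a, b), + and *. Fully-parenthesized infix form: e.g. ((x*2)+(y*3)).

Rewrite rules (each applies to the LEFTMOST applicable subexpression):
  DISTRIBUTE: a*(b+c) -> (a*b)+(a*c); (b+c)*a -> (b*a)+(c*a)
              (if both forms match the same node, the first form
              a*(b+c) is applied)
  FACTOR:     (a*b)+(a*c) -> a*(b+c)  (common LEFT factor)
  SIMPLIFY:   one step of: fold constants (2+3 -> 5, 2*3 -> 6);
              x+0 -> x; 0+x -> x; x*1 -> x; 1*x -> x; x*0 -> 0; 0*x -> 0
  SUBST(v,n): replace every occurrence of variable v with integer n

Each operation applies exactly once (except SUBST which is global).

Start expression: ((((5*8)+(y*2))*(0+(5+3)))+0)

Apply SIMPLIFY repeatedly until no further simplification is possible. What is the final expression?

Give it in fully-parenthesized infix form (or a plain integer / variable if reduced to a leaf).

Answer: ((40+(y*2))*8)

Derivation:
Start: ((((5*8)+(y*2))*(0+(5+3)))+0)
Step 1: at root: ((((5*8)+(y*2))*(0+(5+3)))+0) -> (((5*8)+(y*2))*(0+(5+3))); overall: ((((5*8)+(y*2))*(0+(5+3)))+0) -> (((5*8)+(y*2))*(0+(5+3)))
Step 2: at LL: (5*8) -> 40; overall: (((5*8)+(y*2))*(0+(5+3))) -> ((40+(y*2))*(0+(5+3)))
Step 3: at R: (0+(5+3)) -> (5+3); overall: ((40+(y*2))*(0+(5+3))) -> ((40+(y*2))*(5+3))
Step 4: at R: (5+3) -> 8; overall: ((40+(y*2))*(5+3)) -> ((40+(y*2))*8)
Fixed point: ((40+(y*2))*8)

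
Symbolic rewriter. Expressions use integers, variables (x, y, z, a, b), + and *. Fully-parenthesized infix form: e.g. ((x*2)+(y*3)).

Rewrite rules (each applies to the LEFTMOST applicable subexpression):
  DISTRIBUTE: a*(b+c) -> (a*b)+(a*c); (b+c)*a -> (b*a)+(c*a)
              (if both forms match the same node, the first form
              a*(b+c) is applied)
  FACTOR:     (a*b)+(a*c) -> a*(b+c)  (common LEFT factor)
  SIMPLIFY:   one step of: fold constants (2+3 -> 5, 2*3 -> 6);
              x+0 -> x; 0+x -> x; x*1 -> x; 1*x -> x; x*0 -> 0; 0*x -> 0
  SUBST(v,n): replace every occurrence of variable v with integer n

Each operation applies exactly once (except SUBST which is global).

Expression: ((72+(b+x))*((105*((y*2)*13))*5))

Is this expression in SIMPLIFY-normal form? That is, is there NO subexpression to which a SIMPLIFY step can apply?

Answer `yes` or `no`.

Answer: yes

Derivation:
Expression: ((72+(b+x))*((105*((y*2)*13))*5))
Scanning for simplifiable subexpressions (pre-order)...
  at root: ((72+(b+x))*((105*((y*2)*13))*5)) (not simplifiable)
  at L: (72+(b+x)) (not simplifiable)
  at LR: (b+x) (not simplifiable)
  at R: ((105*((y*2)*13))*5) (not simplifiable)
  at RL: (105*((y*2)*13)) (not simplifiable)
  at RLR: ((y*2)*13) (not simplifiable)
  at RLRL: (y*2) (not simplifiable)
Result: no simplifiable subexpression found -> normal form.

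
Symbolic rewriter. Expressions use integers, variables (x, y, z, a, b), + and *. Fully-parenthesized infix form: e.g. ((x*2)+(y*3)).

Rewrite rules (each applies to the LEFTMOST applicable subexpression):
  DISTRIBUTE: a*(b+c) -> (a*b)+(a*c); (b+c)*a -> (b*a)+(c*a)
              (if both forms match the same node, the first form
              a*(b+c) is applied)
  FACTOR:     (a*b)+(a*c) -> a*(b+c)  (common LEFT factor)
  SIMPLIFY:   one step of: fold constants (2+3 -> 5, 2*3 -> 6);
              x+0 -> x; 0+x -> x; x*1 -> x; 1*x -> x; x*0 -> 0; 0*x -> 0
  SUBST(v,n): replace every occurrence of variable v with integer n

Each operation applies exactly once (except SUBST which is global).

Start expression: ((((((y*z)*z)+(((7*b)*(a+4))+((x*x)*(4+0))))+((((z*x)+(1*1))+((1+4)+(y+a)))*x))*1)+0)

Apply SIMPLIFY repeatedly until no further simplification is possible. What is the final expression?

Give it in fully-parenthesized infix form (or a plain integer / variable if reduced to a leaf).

Answer: ((((y*z)*z)+(((7*b)*(a+4))+((x*x)*4)))+((((z*x)+1)+(5+(y+a)))*x))

Derivation:
Start: ((((((y*z)*z)+(((7*b)*(a+4))+((x*x)*(4+0))))+((((z*x)+(1*1))+((1+4)+(y+a)))*x))*1)+0)
Step 1: at root: ((((((y*z)*z)+(((7*b)*(a+4))+((x*x)*(4+0))))+((((z*x)+(1*1))+((1+4)+(y+a)))*x))*1)+0) -> (((((y*z)*z)+(((7*b)*(a+4))+((x*x)*(4+0))))+((((z*x)+(1*1))+((1+4)+(y+a)))*x))*1); overall: ((((((y*z)*z)+(((7*b)*(a+4))+((x*x)*(4+0))))+((((z*x)+(1*1))+((1+4)+(y+a)))*x))*1)+0) -> (((((y*z)*z)+(((7*b)*(a+4))+((x*x)*(4+0))))+((((z*x)+(1*1))+((1+4)+(y+a)))*x))*1)
Step 2: at root: (((((y*z)*z)+(((7*b)*(a+4))+((x*x)*(4+0))))+((((z*x)+(1*1))+((1+4)+(y+a)))*x))*1) -> ((((y*z)*z)+(((7*b)*(a+4))+((x*x)*(4+0))))+((((z*x)+(1*1))+((1+4)+(y+a)))*x)); overall: (((((y*z)*z)+(((7*b)*(a+4))+((x*x)*(4+0))))+((((z*x)+(1*1))+((1+4)+(y+a)))*x))*1) -> ((((y*z)*z)+(((7*b)*(a+4))+((x*x)*(4+0))))+((((z*x)+(1*1))+((1+4)+(y+a)))*x))
Step 3: at LRRR: (4+0) -> 4; overall: ((((y*z)*z)+(((7*b)*(a+4))+((x*x)*(4+0))))+((((z*x)+(1*1))+((1+4)+(y+a)))*x)) -> ((((y*z)*z)+(((7*b)*(a+4))+((x*x)*4)))+((((z*x)+(1*1))+((1+4)+(y+a)))*x))
Step 4: at RLLR: (1*1) -> 1; overall: ((((y*z)*z)+(((7*b)*(a+4))+((x*x)*4)))+((((z*x)+(1*1))+((1+4)+(y+a)))*x)) -> ((((y*z)*z)+(((7*b)*(a+4))+((x*x)*4)))+((((z*x)+1)+((1+4)+(y+a)))*x))
Step 5: at RLRL: (1+4) -> 5; overall: ((((y*z)*z)+(((7*b)*(a+4))+((x*x)*4)))+((((z*x)+1)+((1+4)+(y+a)))*x)) -> ((((y*z)*z)+(((7*b)*(a+4))+((x*x)*4)))+((((z*x)+1)+(5+(y+a)))*x))
Fixed point: ((((y*z)*z)+(((7*b)*(a+4))+((x*x)*4)))+((((z*x)+1)+(5+(y+a)))*x))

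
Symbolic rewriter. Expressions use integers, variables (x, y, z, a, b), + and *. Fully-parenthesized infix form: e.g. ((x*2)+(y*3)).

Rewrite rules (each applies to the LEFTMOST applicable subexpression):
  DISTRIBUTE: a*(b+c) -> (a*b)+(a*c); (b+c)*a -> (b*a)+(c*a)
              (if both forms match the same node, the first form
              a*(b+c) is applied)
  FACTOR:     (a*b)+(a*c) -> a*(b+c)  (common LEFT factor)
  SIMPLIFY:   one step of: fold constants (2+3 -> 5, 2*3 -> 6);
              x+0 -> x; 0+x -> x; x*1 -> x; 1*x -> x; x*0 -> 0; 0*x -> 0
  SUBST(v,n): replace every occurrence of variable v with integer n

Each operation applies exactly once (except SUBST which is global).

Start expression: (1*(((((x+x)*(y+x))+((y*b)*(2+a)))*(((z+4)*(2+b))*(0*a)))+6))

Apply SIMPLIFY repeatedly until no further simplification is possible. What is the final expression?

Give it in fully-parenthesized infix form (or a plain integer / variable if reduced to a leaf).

Start: (1*(((((x+x)*(y+x))+((y*b)*(2+a)))*(((z+4)*(2+b))*(0*a)))+6))
Step 1: at root: (1*(((((x+x)*(y+x))+((y*b)*(2+a)))*(((z+4)*(2+b))*(0*a)))+6)) -> (((((x+x)*(y+x))+((y*b)*(2+a)))*(((z+4)*(2+b))*(0*a)))+6); overall: (1*(((((x+x)*(y+x))+((y*b)*(2+a)))*(((z+4)*(2+b))*(0*a)))+6)) -> (((((x+x)*(y+x))+((y*b)*(2+a)))*(((z+4)*(2+b))*(0*a)))+6)
Step 2: at LRR: (0*a) -> 0; overall: (((((x+x)*(y+x))+((y*b)*(2+a)))*(((z+4)*(2+b))*(0*a)))+6) -> (((((x+x)*(y+x))+((y*b)*(2+a)))*(((z+4)*(2+b))*0))+6)
Step 3: at LR: (((z+4)*(2+b))*0) -> 0; overall: (((((x+x)*(y+x))+((y*b)*(2+a)))*(((z+4)*(2+b))*0))+6) -> (((((x+x)*(y+x))+((y*b)*(2+a)))*0)+6)
Step 4: at L: ((((x+x)*(y+x))+((y*b)*(2+a)))*0) -> 0; overall: (((((x+x)*(y+x))+((y*b)*(2+a)))*0)+6) -> (0+6)
Step 5: at root: (0+6) -> 6; overall: (0+6) -> 6
Fixed point: 6

Answer: 6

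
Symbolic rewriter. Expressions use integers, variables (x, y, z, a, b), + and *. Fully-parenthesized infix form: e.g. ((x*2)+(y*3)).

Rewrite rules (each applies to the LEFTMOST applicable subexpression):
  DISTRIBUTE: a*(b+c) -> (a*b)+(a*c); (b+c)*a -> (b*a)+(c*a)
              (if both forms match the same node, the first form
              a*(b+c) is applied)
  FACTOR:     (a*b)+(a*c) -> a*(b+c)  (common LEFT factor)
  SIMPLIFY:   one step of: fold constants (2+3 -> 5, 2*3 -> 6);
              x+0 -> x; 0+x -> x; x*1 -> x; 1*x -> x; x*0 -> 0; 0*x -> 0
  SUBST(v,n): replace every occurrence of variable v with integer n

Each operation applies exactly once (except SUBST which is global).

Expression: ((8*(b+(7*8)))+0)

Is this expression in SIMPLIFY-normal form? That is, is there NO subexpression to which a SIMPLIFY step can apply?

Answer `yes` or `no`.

Expression: ((8*(b+(7*8)))+0)
Scanning for simplifiable subexpressions (pre-order)...
  at root: ((8*(b+(7*8)))+0) (SIMPLIFIABLE)
  at L: (8*(b+(7*8))) (not simplifiable)
  at LR: (b+(7*8)) (not simplifiable)
  at LRR: (7*8) (SIMPLIFIABLE)
Found simplifiable subexpr at path root: ((8*(b+(7*8)))+0)
One SIMPLIFY step would give: (8*(b+(7*8)))
-> NOT in normal form.

Answer: no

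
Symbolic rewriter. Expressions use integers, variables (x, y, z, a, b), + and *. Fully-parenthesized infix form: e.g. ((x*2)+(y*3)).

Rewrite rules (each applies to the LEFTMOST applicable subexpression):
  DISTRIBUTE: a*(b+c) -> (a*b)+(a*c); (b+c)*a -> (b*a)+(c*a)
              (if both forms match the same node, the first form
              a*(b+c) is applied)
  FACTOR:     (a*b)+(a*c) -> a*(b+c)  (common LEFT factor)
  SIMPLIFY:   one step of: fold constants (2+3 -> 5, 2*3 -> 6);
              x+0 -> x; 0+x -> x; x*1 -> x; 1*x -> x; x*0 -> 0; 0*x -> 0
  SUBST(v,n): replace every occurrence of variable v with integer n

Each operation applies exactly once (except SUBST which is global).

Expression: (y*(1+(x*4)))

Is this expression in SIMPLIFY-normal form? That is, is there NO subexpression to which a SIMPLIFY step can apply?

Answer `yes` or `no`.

Answer: yes

Derivation:
Expression: (y*(1+(x*4)))
Scanning for simplifiable subexpressions (pre-order)...
  at root: (y*(1+(x*4))) (not simplifiable)
  at R: (1+(x*4)) (not simplifiable)
  at RR: (x*4) (not simplifiable)
Result: no simplifiable subexpression found -> normal form.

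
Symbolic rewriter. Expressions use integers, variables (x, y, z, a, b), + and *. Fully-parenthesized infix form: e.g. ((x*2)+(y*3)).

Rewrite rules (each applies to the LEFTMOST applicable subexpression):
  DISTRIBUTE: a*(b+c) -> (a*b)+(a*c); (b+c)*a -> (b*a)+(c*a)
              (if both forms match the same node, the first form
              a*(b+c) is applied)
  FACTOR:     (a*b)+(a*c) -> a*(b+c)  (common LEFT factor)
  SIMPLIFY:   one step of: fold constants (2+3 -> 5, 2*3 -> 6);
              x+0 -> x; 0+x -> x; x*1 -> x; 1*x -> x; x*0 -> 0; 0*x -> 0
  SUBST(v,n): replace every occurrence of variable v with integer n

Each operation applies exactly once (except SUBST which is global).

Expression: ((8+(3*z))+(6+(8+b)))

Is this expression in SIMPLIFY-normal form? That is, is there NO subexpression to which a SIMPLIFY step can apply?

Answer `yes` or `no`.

Answer: yes

Derivation:
Expression: ((8+(3*z))+(6+(8+b)))
Scanning for simplifiable subexpressions (pre-order)...
  at root: ((8+(3*z))+(6+(8+b))) (not simplifiable)
  at L: (8+(3*z)) (not simplifiable)
  at LR: (3*z) (not simplifiable)
  at R: (6+(8+b)) (not simplifiable)
  at RR: (8+b) (not simplifiable)
Result: no simplifiable subexpression found -> normal form.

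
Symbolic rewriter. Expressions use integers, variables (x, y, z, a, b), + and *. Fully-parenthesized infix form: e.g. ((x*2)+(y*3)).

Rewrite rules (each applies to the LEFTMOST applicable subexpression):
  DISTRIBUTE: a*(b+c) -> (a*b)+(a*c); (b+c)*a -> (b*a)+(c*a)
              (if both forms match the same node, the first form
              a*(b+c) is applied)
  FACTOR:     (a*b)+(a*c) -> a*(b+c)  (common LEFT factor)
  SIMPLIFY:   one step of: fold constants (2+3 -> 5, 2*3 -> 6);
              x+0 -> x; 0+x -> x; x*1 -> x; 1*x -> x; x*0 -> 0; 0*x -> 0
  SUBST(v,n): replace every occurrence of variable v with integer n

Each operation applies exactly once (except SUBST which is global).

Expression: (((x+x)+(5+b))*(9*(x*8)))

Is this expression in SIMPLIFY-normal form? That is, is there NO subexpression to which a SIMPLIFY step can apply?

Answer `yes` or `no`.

Answer: yes

Derivation:
Expression: (((x+x)+(5+b))*(9*(x*8)))
Scanning for simplifiable subexpressions (pre-order)...
  at root: (((x+x)+(5+b))*(9*(x*8))) (not simplifiable)
  at L: ((x+x)+(5+b)) (not simplifiable)
  at LL: (x+x) (not simplifiable)
  at LR: (5+b) (not simplifiable)
  at R: (9*(x*8)) (not simplifiable)
  at RR: (x*8) (not simplifiable)
Result: no simplifiable subexpression found -> normal form.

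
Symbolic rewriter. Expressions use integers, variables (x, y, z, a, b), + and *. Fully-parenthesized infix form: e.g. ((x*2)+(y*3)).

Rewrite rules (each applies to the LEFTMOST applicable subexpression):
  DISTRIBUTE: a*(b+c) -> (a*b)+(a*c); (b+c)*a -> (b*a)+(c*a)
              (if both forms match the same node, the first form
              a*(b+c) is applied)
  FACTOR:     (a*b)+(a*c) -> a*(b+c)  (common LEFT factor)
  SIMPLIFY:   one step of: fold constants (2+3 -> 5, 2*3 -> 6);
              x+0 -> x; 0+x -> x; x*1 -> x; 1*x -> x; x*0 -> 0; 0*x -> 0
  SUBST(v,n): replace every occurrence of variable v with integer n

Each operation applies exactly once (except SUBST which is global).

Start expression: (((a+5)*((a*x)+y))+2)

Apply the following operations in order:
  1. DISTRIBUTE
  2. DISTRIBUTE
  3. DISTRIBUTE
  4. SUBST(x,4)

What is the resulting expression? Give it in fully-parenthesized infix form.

Start: (((a+5)*((a*x)+y))+2)
Apply DISTRIBUTE at L (target: ((a+5)*((a*x)+y))): (((a+5)*((a*x)+y))+2) -> ((((a+5)*(a*x))+((a+5)*y))+2)
Apply DISTRIBUTE at LL (target: ((a+5)*(a*x))): ((((a+5)*(a*x))+((a+5)*y))+2) -> ((((a*(a*x))+(5*(a*x)))+((a+5)*y))+2)
Apply DISTRIBUTE at LR (target: ((a+5)*y)): ((((a*(a*x))+(5*(a*x)))+((a+5)*y))+2) -> ((((a*(a*x))+(5*(a*x)))+((a*y)+(5*y)))+2)
Apply SUBST(x,4): ((((a*(a*x))+(5*(a*x)))+((a*y)+(5*y)))+2) -> ((((a*(a*4))+(5*(a*4)))+((a*y)+(5*y)))+2)

Answer: ((((a*(a*4))+(5*(a*4)))+((a*y)+(5*y)))+2)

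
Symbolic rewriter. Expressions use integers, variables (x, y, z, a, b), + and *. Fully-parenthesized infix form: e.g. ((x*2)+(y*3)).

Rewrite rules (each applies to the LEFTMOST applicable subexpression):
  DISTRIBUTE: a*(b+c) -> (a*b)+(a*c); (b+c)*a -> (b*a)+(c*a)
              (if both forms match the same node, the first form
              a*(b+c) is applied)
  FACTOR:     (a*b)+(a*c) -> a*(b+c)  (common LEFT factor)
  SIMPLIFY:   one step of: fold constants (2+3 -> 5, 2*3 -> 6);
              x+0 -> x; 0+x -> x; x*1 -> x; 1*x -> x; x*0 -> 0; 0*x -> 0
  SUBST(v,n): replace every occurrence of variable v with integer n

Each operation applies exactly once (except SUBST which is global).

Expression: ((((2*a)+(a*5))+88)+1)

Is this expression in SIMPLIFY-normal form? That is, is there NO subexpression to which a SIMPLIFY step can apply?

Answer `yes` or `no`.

Expression: ((((2*a)+(a*5))+88)+1)
Scanning for simplifiable subexpressions (pre-order)...
  at root: ((((2*a)+(a*5))+88)+1) (not simplifiable)
  at L: (((2*a)+(a*5))+88) (not simplifiable)
  at LL: ((2*a)+(a*5)) (not simplifiable)
  at LLL: (2*a) (not simplifiable)
  at LLR: (a*5) (not simplifiable)
Result: no simplifiable subexpression found -> normal form.

Answer: yes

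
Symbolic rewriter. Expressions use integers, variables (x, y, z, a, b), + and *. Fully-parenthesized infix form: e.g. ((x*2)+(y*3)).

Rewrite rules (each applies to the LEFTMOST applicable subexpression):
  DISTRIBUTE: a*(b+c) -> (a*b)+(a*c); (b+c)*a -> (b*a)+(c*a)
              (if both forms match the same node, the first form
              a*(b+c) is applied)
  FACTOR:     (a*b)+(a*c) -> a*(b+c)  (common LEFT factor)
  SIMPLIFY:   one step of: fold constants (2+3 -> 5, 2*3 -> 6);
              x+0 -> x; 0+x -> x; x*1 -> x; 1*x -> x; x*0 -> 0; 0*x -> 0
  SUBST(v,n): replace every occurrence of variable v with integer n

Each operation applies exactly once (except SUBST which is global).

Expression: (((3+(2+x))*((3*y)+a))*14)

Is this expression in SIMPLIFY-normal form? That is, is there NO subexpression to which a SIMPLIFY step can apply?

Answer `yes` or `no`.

Answer: yes

Derivation:
Expression: (((3+(2+x))*((3*y)+a))*14)
Scanning for simplifiable subexpressions (pre-order)...
  at root: (((3+(2+x))*((3*y)+a))*14) (not simplifiable)
  at L: ((3+(2+x))*((3*y)+a)) (not simplifiable)
  at LL: (3+(2+x)) (not simplifiable)
  at LLR: (2+x) (not simplifiable)
  at LR: ((3*y)+a) (not simplifiable)
  at LRL: (3*y) (not simplifiable)
Result: no simplifiable subexpression found -> normal form.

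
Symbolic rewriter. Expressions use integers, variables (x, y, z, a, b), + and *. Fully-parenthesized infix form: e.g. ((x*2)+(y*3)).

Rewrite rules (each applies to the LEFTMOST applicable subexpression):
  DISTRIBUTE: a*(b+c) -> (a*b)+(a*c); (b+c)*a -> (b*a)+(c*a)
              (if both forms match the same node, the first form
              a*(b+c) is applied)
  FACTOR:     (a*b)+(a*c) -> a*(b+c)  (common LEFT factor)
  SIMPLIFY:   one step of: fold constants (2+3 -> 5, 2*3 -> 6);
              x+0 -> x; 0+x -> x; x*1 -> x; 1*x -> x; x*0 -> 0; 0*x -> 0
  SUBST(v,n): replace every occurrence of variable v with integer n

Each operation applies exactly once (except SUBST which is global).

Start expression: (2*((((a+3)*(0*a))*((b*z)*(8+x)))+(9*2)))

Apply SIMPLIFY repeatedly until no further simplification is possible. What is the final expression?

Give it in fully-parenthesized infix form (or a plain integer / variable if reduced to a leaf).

Start: (2*((((a+3)*(0*a))*((b*z)*(8+x)))+(9*2)))
Step 1: at RLLR: (0*a) -> 0; overall: (2*((((a+3)*(0*a))*((b*z)*(8+x)))+(9*2))) -> (2*((((a+3)*0)*((b*z)*(8+x)))+(9*2)))
Step 2: at RLL: ((a+3)*0) -> 0; overall: (2*((((a+3)*0)*((b*z)*(8+x)))+(9*2))) -> (2*((0*((b*z)*(8+x)))+(9*2)))
Step 3: at RL: (0*((b*z)*(8+x))) -> 0; overall: (2*((0*((b*z)*(8+x)))+(9*2))) -> (2*(0+(9*2)))
Step 4: at R: (0+(9*2)) -> (9*2); overall: (2*(0+(9*2))) -> (2*(9*2))
Step 5: at R: (9*2) -> 18; overall: (2*(9*2)) -> (2*18)
Step 6: at root: (2*18) -> 36; overall: (2*18) -> 36
Fixed point: 36

Answer: 36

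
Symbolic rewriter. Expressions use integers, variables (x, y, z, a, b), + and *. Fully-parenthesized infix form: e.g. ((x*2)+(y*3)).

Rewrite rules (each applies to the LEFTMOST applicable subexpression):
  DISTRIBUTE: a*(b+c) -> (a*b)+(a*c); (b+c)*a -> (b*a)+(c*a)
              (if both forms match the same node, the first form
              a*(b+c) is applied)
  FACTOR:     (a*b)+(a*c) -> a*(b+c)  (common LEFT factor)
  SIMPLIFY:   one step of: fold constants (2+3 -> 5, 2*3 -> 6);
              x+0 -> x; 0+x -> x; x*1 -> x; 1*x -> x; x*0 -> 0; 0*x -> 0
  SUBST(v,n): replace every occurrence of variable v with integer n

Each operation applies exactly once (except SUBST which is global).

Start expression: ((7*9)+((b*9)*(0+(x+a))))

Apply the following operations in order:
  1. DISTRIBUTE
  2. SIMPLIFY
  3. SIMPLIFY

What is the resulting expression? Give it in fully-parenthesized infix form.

Start: ((7*9)+((b*9)*(0+(x+a))))
Apply DISTRIBUTE at R (target: ((b*9)*(0+(x+a)))): ((7*9)+((b*9)*(0+(x+a)))) -> ((7*9)+(((b*9)*0)+((b*9)*(x+a))))
Apply SIMPLIFY at L (target: (7*9)): ((7*9)+(((b*9)*0)+((b*9)*(x+a)))) -> (63+(((b*9)*0)+((b*9)*(x+a))))
Apply SIMPLIFY at RL (target: ((b*9)*0)): (63+(((b*9)*0)+((b*9)*(x+a)))) -> (63+(0+((b*9)*(x+a))))

Answer: (63+(0+((b*9)*(x+a))))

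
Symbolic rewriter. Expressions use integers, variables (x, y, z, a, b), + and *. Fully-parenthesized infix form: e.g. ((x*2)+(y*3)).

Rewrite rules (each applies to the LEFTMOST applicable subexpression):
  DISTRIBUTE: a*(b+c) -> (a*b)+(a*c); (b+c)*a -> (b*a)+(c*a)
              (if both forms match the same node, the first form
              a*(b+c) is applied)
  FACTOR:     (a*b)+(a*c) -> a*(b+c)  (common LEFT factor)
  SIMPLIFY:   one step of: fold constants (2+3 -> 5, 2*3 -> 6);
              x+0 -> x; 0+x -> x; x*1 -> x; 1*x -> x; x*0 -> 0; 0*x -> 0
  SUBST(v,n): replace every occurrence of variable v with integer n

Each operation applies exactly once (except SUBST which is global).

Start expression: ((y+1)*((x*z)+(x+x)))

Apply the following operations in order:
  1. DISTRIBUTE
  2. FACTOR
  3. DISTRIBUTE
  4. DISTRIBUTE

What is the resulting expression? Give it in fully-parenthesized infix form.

Answer: (((y*(x*z))+(1*(x*z)))+((y+1)*(x+x)))

Derivation:
Start: ((y+1)*((x*z)+(x+x)))
Apply DISTRIBUTE at root (target: ((y+1)*((x*z)+(x+x)))): ((y+1)*((x*z)+(x+x))) -> (((y+1)*(x*z))+((y+1)*(x+x)))
Apply FACTOR at root (target: (((y+1)*(x*z))+((y+1)*(x+x)))): (((y+1)*(x*z))+((y+1)*(x+x))) -> ((y+1)*((x*z)+(x+x)))
Apply DISTRIBUTE at root (target: ((y+1)*((x*z)+(x+x)))): ((y+1)*((x*z)+(x+x))) -> (((y+1)*(x*z))+((y+1)*(x+x)))
Apply DISTRIBUTE at L (target: ((y+1)*(x*z))): (((y+1)*(x*z))+((y+1)*(x+x))) -> (((y*(x*z))+(1*(x*z)))+((y+1)*(x+x)))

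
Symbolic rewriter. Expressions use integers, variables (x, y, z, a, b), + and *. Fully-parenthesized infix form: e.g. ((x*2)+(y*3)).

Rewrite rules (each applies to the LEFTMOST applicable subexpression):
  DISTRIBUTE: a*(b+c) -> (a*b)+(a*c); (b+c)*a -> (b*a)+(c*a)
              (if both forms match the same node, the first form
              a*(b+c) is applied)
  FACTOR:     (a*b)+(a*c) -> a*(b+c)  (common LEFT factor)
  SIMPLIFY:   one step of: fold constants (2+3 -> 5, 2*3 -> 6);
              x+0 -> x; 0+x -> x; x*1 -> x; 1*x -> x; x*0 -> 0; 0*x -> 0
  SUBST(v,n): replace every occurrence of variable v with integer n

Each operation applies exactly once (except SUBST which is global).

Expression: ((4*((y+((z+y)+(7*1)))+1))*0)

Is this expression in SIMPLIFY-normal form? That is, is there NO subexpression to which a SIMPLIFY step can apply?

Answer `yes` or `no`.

Answer: no

Derivation:
Expression: ((4*((y+((z+y)+(7*1)))+1))*0)
Scanning for simplifiable subexpressions (pre-order)...
  at root: ((4*((y+((z+y)+(7*1)))+1))*0) (SIMPLIFIABLE)
  at L: (4*((y+((z+y)+(7*1)))+1)) (not simplifiable)
  at LR: ((y+((z+y)+(7*1)))+1) (not simplifiable)
  at LRL: (y+((z+y)+(7*1))) (not simplifiable)
  at LRLR: ((z+y)+(7*1)) (not simplifiable)
  at LRLRL: (z+y) (not simplifiable)
  at LRLRR: (7*1) (SIMPLIFIABLE)
Found simplifiable subexpr at path root: ((4*((y+((z+y)+(7*1)))+1))*0)
One SIMPLIFY step would give: 0
-> NOT in normal form.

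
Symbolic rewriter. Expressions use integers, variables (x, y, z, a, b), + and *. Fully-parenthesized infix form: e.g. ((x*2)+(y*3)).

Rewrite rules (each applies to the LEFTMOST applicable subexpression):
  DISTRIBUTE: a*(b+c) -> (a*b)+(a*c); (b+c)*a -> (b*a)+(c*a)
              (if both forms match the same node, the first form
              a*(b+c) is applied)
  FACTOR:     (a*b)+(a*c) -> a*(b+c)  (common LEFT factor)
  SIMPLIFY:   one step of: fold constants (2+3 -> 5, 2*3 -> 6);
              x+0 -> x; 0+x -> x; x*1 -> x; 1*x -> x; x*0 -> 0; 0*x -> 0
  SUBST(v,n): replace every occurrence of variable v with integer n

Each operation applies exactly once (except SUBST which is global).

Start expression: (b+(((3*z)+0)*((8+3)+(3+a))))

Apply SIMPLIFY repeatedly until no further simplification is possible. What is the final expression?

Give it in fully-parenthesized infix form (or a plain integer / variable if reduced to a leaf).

Start: (b+(((3*z)+0)*((8+3)+(3+a))))
Step 1: at RL: ((3*z)+0) -> (3*z); overall: (b+(((3*z)+0)*((8+3)+(3+a)))) -> (b+((3*z)*((8+3)+(3+a))))
Step 2: at RRL: (8+3) -> 11; overall: (b+((3*z)*((8+3)+(3+a)))) -> (b+((3*z)*(11+(3+a))))
Fixed point: (b+((3*z)*(11+(3+a))))

Answer: (b+((3*z)*(11+(3+a))))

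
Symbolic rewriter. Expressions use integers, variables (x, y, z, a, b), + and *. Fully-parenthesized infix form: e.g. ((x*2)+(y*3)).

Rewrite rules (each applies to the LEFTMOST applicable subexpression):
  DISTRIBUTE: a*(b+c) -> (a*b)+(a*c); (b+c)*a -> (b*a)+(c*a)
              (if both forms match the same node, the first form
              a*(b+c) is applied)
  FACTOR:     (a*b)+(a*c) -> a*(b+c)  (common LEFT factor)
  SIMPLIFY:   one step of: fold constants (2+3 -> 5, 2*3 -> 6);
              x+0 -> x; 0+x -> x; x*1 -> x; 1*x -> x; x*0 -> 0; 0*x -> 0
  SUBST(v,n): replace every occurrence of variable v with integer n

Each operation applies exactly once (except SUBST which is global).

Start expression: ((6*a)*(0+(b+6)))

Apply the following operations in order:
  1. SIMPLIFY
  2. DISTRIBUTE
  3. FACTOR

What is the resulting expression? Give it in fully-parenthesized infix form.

Start: ((6*a)*(0+(b+6)))
Apply SIMPLIFY at R (target: (0+(b+6))): ((6*a)*(0+(b+6))) -> ((6*a)*(b+6))
Apply DISTRIBUTE at root (target: ((6*a)*(b+6))): ((6*a)*(b+6)) -> (((6*a)*b)+((6*a)*6))
Apply FACTOR at root (target: (((6*a)*b)+((6*a)*6))): (((6*a)*b)+((6*a)*6)) -> ((6*a)*(b+6))

Answer: ((6*a)*(b+6))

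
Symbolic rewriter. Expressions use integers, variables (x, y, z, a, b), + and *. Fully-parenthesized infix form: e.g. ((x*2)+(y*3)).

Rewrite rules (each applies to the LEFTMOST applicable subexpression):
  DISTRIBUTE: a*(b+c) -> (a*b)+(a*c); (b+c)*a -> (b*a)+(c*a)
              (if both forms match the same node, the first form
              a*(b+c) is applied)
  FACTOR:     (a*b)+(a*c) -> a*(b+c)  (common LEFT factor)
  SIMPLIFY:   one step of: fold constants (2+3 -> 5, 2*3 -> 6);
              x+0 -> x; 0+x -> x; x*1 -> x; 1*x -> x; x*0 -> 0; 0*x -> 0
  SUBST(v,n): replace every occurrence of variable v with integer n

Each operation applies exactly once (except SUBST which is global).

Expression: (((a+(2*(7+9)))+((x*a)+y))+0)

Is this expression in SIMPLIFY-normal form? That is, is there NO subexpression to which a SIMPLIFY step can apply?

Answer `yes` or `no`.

Answer: no

Derivation:
Expression: (((a+(2*(7+9)))+((x*a)+y))+0)
Scanning for simplifiable subexpressions (pre-order)...
  at root: (((a+(2*(7+9)))+((x*a)+y))+0) (SIMPLIFIABLE)
  at L: ((a+(2*(7+9)))+((x*a)+y)) (not simplifiable)
  at LL: (a+(2*(7+9))) (not simplifiable)
  at LLR: (2*(7+9)) (not simplifiable)
  at LLRR: (7+9) (SIMPLIFIABLE)
  at LR: ((x*a)+y) (not simplifiable)
  at LRL: (x*a) (not simplifiable)
Found simplifiable subexpr at path root: (((a+(2*(7+9)))+((x*a)+y))+0)
One SIMPLIFY step would give: ((a+(2*(7+9)))+((x*a)+y))
-> NOT in normal form.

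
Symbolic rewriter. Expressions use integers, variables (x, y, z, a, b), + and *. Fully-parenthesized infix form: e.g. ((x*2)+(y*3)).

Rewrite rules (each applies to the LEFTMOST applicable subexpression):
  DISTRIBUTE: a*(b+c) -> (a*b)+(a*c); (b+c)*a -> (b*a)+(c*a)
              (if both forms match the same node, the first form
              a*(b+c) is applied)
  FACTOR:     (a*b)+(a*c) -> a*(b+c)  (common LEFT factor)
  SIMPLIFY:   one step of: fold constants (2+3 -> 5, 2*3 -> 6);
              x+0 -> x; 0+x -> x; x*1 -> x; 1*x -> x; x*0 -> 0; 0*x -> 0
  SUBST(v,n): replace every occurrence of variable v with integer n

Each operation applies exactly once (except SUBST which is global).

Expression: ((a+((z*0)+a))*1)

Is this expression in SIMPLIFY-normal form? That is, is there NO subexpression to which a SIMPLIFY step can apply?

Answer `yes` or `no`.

Expression: ((a+((z*0)+a))*1)
Scanning for simplifiable subexpressions (pre-order)...
  at root: ((a+((z*0)+a))*1) (SIMPLIFIABLE)
  at L: (a+((z*0)+a)) (not simplifiable)
  at LR: ((z*0)+a) (not simplifiable)
  at LRL: (z*0) (SIMPLIFIABLE)
Found simplifiable subexpr at path root: ((a+((z*0)+a))*1)
One SIMPLIFY step would give: (a+((z*0)+a))
-> NOT in normal form.

Answer: no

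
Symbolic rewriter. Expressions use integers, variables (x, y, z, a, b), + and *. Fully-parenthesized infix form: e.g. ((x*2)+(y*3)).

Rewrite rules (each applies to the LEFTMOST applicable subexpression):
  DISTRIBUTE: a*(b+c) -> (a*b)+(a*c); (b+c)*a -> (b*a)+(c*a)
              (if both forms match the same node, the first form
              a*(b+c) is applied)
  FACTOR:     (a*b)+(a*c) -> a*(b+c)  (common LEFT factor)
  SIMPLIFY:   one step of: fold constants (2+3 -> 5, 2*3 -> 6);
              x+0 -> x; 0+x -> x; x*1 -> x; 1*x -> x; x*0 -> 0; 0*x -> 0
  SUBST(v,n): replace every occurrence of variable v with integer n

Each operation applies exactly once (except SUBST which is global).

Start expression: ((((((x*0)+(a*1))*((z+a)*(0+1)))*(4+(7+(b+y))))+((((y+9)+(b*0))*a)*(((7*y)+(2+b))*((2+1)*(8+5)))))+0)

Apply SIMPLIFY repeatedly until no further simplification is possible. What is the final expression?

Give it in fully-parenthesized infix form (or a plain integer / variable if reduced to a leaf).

Answer: (((a*(z+a))*(4+(7+(b+y))))+(((y+9)*a)*(((7*y)+(2+b))*39)))

Derivation:
Start: ((((((x*0)+(a*1))*((z+a)*(0+1)))*(4+(7+(b+y))))+((((y+9)+(b*0))*a)*(((7*y)+(2+b))*((2+1)*(8+5)))))+0)
Step 1: at root: ((((((x*0)+(a*1))*((z+a)*(0+1)))*(4+(7+(b+y))))+((((y+9)+(b*0))*a)*(((7*y)+(2+b))*((2+1)*(8+5)))))+0) -> (((((x*0)+(a*1))*((z+a)*(0+1)))*(4+(7+(b+y))))+((((y+9)+(b*0))*a)*(((7*y)+(2+b))*((2+1)*(8+5))))); overall: ((((((x*0)+(a*1))*((z+a)*(0+1)))*(4+(7+(b+y))))+((((y+9)+(b*0))*a)*(((7*y)+(2+b))*((2+1)*(8+5)))))+0) -> (((((x*0)+(a*1))*((z+a)*(0+1)))*(4+(7+(b+y))))+((((y+9)+(b*0))*a)*(((7*y)+(2+b))*((2+1)*(8+5)))))
Step 2: at LLLL: (x*0) -> 0; overall: (((((x*0)+(a*1))*((z+a)*(0+1)))*(4+(7+(b+y))))+((((y+9)+(b*0))*a)*(((7*y)+(2+b))*((2+1)*(8+5))))) -> ((((0+(a*1))*((z+a)*(0+1)))*(4+(7+(b+y))))+((((y+9)+(b*0))*a)*(((7*y)+(2+b))*((2+1)*(8+5)))))
Step 3: at LLL: (0+(a*1)) -> (a*1); overall: ((((0+(a*1))*((z+a)*(0+1)))*(4+(7+(b+y))))+((((y+9)+(b*0))*a)*(((7*y)+(2+b))*((2+1)*(8+5))))) -> ((((a*1)*((z+a)*(0+1)))*(4+(7+(b+y))))+((((y+9)+(b*0))*a)*(((7*y)+(2+b))*((2+1)*(8+5)))))
Step 4: at LLL: (a*1) -> a; overall: ((((a*1)*((z+a)*(0+1)))*(4+(7+(b+y))))+((((y+9)+(b*0))*a)*(((7*y)+(2+b))*((2+1)*(8+5))))) -> (((a*((z+a)*(0+1)))*(4+(7+(b+y))))+((((y+9)+(b*0))*a)*(((7*y)+(2+b))*((2+1)*(8+5)))))
Step 5: at LLRR: (0+1) -> 1; overall: (((a*((z+a)*(0+1)))*(4+(7+(b+y))))+((((y+9)+(b*0))*a)*(((7*y)+(2+b))*((2+1)*(8+5))))) -> (((a*((z+a)*1))*(4+(7+(b+y))))+((((y+9)+(b*0))*a)*(((7*y)+(2+b))*((2+1)*(8+5)))))
Step 6: at LLR: ((z+a)*1) -> (z+a); overall: (((a*((z+a)*1))*(4+(7+(b+y))))+((((y+9)+(b*0))*a)*(((7*y)+(2+b))*((2+1)*(8+5))))) -> (((a*(z+a))*(4+(7+(b+y))))+((((y+9)+(b*0))*a)*(((7*y)+(2+b))*((2+1)*(8+5)))))
Step 7: at RLLR: (b*0) -> 0; overall: (((a*(z+a))*(4+(7+(b+y))))+((((y+9)+(b*0))*a)*(((7*y)+(2+b))*((2+1)*(8+5))))) -> (((a*(z+a))*(4+(7+(b+y))))+((((y+9)+0)*a)*(((7*y)+(2+b))*((2+1)*(8+5)))))
Step 8: at RLL: ((y+9)+0) -> (y+9); overall: (((a*(z+a))*(4+(7+(b+y))))+((((y+9)+0)*a)*(((7*y)+(2+b))*((2+1)*(8+5))))) -> (((a*(z+a))*(4+(7+(b+y))))+(((y+9)*a)*(((7*y)+(2+b))*((2+1)*(8+5)))))
Step 9: at RRRL: (2+1) -> 3; overall: (((a*(z+a))*(4+(7+(b+y))))+(((y+9)*a)*(((7*y)+(2+b))*((2+1)*(8+5))))) -> (((a*(z+a))*(4+(7+(b+y))))+(((y+9)*a)*(((7*y)+(2+b))*(3*(8+5)))))
Step 10: at RRRR: (8+5) -> 13; overall: (((a*(z+a))*(4+(7+(b+y))))+(((y+9)*a)*(((7*y)+(2+b))*(3*(8+5))))) -> (((a*(z+a))*(4+(7+(b+y))))+(((y+9)*a)*(((7*y)+(2+b))*(3*13))))
Step 11: at RRR: (3*13) -> 39; overall: (((a*(z+a))*(4+(7+(b+y))))+(((y+9)*a)*(((7*y)+(2+b))*(3*13)))) -> (((a*(z+a))*(4+(7+(b+y))))+(((y+9)*a)*(((7*y)+(2+b))*39)))
Fixed point: (((a*(z+a))*(4+(7+(b+y))))+(((y+9)*a)*(((7*y)+(2+b))*39)))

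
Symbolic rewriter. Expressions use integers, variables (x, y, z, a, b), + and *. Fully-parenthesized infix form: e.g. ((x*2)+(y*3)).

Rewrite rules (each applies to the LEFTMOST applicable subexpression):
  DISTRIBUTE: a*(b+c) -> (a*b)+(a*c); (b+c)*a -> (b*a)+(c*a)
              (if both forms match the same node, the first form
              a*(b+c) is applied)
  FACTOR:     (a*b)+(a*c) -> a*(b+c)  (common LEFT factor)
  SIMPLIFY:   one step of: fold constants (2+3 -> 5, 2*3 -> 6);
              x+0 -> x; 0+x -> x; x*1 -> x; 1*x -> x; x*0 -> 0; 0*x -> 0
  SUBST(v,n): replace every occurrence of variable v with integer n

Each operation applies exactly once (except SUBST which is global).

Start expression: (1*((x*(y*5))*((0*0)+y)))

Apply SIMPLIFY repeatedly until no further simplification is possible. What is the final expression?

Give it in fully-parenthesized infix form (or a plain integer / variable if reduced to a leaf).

Start: (1*((x*(y*5))*((0*0)+y)))
Step 1: at root: (1*((x*(y*5))*((0*0)+y))) -> ((x*(y*5))*((0*0)+y)); overall: (1*((x*(y*5))*((0*0)+y))) -> ((x*(y*5))*((0*0)+y))
Step 2: at RL: (0*0) -> 0; overall: ((x*(y*5))*((0*0)+y)) -> ((x*(y*5))*(0+y))
Step 3: at R: (0+y) -> y; overall: ((x*(y*5))*(0+y)) -> ((x*(y*5))*y)
Fixed point: ((x*(y*5))*y)

Answer: ((x*(y*5))*y)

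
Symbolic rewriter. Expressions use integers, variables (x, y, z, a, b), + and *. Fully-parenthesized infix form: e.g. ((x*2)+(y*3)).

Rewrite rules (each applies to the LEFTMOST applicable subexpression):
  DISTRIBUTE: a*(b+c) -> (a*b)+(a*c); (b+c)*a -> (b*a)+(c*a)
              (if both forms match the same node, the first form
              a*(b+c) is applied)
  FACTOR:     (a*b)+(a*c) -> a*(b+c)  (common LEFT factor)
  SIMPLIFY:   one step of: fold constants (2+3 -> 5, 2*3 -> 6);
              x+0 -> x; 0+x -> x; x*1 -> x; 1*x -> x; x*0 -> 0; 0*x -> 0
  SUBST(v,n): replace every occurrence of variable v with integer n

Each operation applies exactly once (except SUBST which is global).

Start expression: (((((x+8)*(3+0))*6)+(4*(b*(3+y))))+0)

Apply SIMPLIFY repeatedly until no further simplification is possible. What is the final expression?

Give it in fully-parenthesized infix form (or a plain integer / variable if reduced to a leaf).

Answer: ((((x+8)*3)*6)+(4*(b*(3+y))))

Derivation:
Start: (((((x+8)*(3+0))*6)+(4*(b*(3+y))))+0)
Step 1: at root: (((((x+8)*(3+0))*6)+(4*(b*(3+y))))+0) -> ((((x+8)*(3+0))*6)+(4*(b*(3+y)))); overall: (((((x+8)*(3+0))*6)+(4*(b*(3+y))))+0) -> ((((x+8)*(3+0))*6)+(4*(b*(3+y))))
Step 2: at LLR: (3+0) -> 3; overall: ((((x+8)*(3+0))*6)+(4*(b*(3+y)))) -> ((((x+8)*3)*6)+(4*(b*(3+y))))
Fixed point: ((((x+8)*3)*6)+(4*(b*(3+y))))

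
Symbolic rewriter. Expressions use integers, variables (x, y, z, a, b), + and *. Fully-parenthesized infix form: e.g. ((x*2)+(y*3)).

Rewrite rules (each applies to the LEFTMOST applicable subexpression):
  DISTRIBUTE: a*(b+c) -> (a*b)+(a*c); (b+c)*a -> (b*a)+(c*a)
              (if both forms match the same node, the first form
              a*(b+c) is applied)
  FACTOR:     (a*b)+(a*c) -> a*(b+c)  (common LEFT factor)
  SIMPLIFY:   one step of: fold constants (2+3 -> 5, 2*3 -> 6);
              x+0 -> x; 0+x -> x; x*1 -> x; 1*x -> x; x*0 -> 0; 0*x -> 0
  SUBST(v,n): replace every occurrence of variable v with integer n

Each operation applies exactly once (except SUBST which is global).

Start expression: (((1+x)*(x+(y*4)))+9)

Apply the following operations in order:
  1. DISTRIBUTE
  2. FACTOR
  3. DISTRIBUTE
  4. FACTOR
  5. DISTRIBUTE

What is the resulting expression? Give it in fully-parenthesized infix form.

Answer: ((((1+x)*x)+((1+x)*(y*4)))+9)

Derivation:
Start: (((1+x)*(x+(y*4)))+9)
Apply DISTRIBUTE at L (target: ((1+x)*(x+(y*4)))): (((1+x)*(x+(y*4)))+9) -> ((((1+x)*x)+((1+x)*(y*4)))+9)
Apply FACTOR at L (target: (((1+x)*x)+((1+x)*(y*4)))): ((((1+x)*x)+((1+x)*(y*4)))+9) -> (((1+x)*(x+(y*4)))+9)
Apply DISTRIBUTE at L (target: ((1+x)*(x+(y*4)))): (((1+x)*(x+(y*4)))+9) -> ((((1+x)*x)+((1+x)*(y*4)))+9)
Apply FACTOR at L (target: (((1+x)*x)+((1+x)*(y*4)))): ((((1+x)*x)+((1+x)*(y*4)))+9) -> (((1+x)*(x+(y*4)))+9)
Apply DISTRIBUTE at L (target: ((1+x)*(x+(y*4)))): (((1+x)*(x+(y*4)))+9) -> ((((1+x)*x)+((1+x)*(y*4)))+9)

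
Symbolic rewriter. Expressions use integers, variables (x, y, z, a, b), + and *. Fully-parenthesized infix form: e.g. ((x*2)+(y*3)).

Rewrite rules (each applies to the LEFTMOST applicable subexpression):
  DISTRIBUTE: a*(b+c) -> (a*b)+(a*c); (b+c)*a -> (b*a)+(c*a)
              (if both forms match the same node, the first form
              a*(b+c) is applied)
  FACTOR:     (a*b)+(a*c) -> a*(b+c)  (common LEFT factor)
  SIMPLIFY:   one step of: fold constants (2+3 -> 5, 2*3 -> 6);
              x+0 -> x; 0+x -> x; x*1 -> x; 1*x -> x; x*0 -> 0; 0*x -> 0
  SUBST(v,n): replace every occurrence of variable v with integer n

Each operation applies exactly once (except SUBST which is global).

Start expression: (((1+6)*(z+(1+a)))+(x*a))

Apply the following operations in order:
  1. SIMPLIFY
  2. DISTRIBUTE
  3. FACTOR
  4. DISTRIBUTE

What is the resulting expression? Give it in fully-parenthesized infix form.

Start: (((1+6)*(z+(1+a)))+(x*a))
Apply SIMPLIFY at LL (target: (1+6)): (((1+6)*(z+(1+a)))+(x*a)) -> ((7*(z+(1+a)))+(x*a))
Apply DISTRIBUTE at L (target: (7*(z+(1+a)))): ((7*(z+(1+a)))+(x*a)) -> (((7*z)+(7*(1+a)))+(x*a))
Apply FACTOR at L (target: ((7*z)+(7*(1+a)))): (((7*z)+(7*(1+a)))+(x*a)) -> ((7*(z+(1+a)))+(x*a))
Apply DISTRIBUTE at L (target: (7*(z+(1+a)))): ((7*(z+(1+a)))+(x*a)) -> (((7*z)+(7*(1+a)))+(x*a))

Answer: (((7*z)+(7*(1+a)))+(x*a))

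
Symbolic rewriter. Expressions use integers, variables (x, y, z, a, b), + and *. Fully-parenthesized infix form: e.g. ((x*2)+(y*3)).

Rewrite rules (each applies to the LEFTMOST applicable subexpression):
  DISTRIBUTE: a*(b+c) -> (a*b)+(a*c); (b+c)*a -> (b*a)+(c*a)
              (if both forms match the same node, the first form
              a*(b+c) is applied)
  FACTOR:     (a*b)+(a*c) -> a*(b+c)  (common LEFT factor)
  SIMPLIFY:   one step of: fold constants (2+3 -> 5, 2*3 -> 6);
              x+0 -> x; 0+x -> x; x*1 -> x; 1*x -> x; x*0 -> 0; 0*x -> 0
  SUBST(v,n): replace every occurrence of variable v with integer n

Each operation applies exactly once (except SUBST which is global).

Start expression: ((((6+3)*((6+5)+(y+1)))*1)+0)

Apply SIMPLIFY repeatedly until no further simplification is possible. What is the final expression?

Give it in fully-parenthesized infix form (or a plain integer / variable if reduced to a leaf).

Answer: (9*(11+(y+1)))

Derivation:
Start: ((((6+3)*((6+5)+(y+1)))*1)+0)
Step 1: at root: ((((6+3)*((6+5)+(y+1)))*1)+0) -> (((6+3)*((6+5)+(y+1)))*1); overall: ((((6+3)*((6+5)+(y+1)))*1)+0) -> (((6+3)*((6+5)+(y+1)))*1)
Step 2: at root: (((6+3)*((6+5)+(y+1)))*1) -> ((6+3)*((6+5)+(y+1))); overall: (((6+3)*((6+5)+(y+1)))*1) -> ((6+3)*((6+5)+(y+1)))
Step 3: at L: (6+3) -> 9; overall: ((6+3)*((6+5)+(y+1))) -> (9*((6+5)+(y+1)))
Step 4: at RL: (6+5) -> 11; overall: (9*((6+5)+(y+1))) -> (9*(11+(y+1)))
Fixed point: (9*(11+(y+1)))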